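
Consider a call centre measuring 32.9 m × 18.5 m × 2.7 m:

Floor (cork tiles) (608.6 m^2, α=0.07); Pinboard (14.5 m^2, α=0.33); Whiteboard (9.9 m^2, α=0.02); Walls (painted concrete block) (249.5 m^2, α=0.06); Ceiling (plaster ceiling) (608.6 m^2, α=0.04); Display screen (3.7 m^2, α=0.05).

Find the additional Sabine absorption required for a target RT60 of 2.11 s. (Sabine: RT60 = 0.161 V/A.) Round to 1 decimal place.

38.3 sabins

Summing Sᵢαᵢ: 42.602 + 4.785 + 0.198 + 14.970 + 24.344 + 0.185 → A₁ = 87.084 sabins.
Target A₂ = 0.161·1643.355/2.11 = 125.393 sabins (V = 1643.355 m³).
Shortfall: 125.393 − 87.084 = 38.3 sabins.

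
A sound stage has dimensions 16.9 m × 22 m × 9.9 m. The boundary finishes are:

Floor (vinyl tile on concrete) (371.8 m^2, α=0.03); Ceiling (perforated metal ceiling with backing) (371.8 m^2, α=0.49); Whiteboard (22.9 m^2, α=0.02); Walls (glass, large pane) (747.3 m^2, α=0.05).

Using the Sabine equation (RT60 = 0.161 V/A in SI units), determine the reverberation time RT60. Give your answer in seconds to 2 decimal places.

2.56 sec

Total absorption A = 371.8·0.03 + 371.8·0.49 + 22.9·0.02 + 747.3·0.05
  = 11.154 + 182.182 + 0.458 + 37.365 = 231.159 m^2 sabins.
Volume V = 16.9 × 22 × 9.9 = 3680.82 m³.
T = 0.161 V/A = 0.161·3680.82/231.159 = 2.56 s.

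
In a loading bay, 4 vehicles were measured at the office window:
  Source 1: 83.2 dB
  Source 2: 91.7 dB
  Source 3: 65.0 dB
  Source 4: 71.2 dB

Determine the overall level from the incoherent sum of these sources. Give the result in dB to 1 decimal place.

Σ 10^(Lᵢ/10) = 1.704e+09.
L_total = 10·log₁₀(1.704e+09) = 92.3 dB.

92.3 dB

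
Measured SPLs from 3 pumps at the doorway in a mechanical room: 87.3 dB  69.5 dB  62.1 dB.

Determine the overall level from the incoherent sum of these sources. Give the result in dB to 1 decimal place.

Sum in the linear (power) domain: Σ 10^(Lᵢ/10) = 10^(87.3/10) + 10^(69.5/10) + 10^(62.1/10) = 5.476e+08.
Back to dB: 10·log₁₀ Σ = 87.4 dB.

87.4 dB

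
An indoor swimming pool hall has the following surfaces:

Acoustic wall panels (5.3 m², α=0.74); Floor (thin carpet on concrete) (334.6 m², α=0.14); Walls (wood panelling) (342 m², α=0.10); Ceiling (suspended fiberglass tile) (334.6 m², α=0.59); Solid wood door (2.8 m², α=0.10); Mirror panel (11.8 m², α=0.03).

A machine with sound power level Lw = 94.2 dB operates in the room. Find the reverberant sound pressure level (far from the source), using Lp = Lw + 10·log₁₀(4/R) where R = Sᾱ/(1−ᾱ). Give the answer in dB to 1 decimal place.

A = 283.014 sabins; S = 1031.1 m².
ᾱ = 283.014/1031.1 = 0.2745; R = Sᾱ/(1−ᾱ) = 283.014/(1−0.2745) = 390.095 m².
Lp = 94.2 + 10·log₁₀(4/390.095) = 94.2 + (-19.89) = 74.3 dB.

74.3 dB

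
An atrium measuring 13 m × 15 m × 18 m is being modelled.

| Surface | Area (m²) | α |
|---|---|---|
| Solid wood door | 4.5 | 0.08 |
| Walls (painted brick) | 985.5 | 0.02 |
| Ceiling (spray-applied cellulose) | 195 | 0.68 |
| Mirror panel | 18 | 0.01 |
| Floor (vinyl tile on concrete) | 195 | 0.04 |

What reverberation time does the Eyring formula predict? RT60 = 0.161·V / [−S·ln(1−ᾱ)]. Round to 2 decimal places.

Total surface area S = 4.5 + 985.5 + 195 + 18 + 195 = 1398.0 m².
Absorption A = 4.5×0.08 + 985.5×0.02 + 195×0.68 + 18×0.01 + 195×0.04 = 160.650 sabins.
ᾱ = 160.650 / 1398.0 = 0.1149.
Eyring denominator: −S ln(1−ᾱ) = 170.632.
V = 13 × 15 × 18 = 3510 m³.
RT60 = 0.161 × 3510 / 170.632 = 3.31 s.

3.31 sec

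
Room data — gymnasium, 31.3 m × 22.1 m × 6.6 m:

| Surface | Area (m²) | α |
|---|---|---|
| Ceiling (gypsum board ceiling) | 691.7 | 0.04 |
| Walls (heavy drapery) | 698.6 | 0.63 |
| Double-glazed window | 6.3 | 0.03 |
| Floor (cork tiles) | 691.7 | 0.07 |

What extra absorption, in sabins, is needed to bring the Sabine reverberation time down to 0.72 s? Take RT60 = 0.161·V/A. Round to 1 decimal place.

Summing Sᵢαᵢ: 27.668 + 440.118 + 0.189 + 48.419 → A₁ = 516.394 sabins.
For T = 0.72 s, need A₂ = 0.161·V/T = 0.161·4565.418/0.72 = 1020.878 sabins.
ΔA = A₂ − A₁ = 1020.878 − 516.394 = 504.5 sabins.

504.5 sabins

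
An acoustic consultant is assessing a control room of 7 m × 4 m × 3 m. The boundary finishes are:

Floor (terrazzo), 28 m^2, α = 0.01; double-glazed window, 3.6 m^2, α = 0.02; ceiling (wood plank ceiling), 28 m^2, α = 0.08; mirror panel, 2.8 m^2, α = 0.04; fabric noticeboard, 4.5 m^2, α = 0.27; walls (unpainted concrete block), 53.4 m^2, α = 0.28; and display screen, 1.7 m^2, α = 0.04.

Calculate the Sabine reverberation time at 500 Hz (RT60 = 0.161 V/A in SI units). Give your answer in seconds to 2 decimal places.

0.71 seconds

Total absorption A = 28*0.01 + 3.6*0.02 + 28*0.08 + 2.8*0.04 + 4.5*0.27 + 53.4*0.28 + 1.7*0.04
  = 0.280 + 0.072 + 2.240 + 0.112 + 1.215 + 14.952 + 0.068 = 18.939 m^2 sabins.
Volume V = 7 × 4 × 3 = 84 m³.
T = 0.161 V/A = 0.161·84/18.939 = 0.71 s.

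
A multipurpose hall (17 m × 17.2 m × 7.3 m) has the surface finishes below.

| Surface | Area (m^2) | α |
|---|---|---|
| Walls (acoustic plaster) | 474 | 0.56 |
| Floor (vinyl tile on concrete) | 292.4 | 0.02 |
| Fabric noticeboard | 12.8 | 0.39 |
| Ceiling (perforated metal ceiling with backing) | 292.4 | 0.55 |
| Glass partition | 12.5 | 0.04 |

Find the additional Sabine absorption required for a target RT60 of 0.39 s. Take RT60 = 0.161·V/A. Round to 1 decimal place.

Total absorption A₁ = 474·0.56 + 292.4·0.02 + 12.8·0.39 + 292.4·0.55 + 12.5·0.04
  = 265.440 + 5.848 + 4.992 + 160.820 + 0.500 = 437.600 m^2 sabins.
Target A₂ = 0.161·2134.52/0.39 = 881.174 sabins (V = 2134.52 m³).
ΔA = A₂ − A₁ = 881.174 − 437.600 = 443.6 sabins.

443.6 sabins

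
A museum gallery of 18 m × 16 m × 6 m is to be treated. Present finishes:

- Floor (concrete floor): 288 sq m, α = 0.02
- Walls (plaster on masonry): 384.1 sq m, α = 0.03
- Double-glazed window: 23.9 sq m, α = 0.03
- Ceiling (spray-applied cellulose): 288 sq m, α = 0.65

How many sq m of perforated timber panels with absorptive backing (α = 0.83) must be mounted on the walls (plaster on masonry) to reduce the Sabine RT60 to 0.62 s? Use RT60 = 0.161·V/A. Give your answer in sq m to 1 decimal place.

304.4

Total absorption A₁ = 288×0.02 + 384.1×0.03 + 23.9×0.03 + 288×0.65
  = 5.760 + 11.523 + 0.717 + 187.200 = 205.200 sq m sabins.
V = 1728 m³. Target absorption A₂ = 0.161 × 1728 / 0.62 = 448.723 sabins.
ΔA needed = 448.723 − 205.200 = 243.523 sabins.
Each sq m of panel replacing the walls (plaster on masonry) adds (0.83 − 0.03) = 0.80 sabins.
Area = ΔA/Δα = 243.523/0.80 = 304.4 sq m.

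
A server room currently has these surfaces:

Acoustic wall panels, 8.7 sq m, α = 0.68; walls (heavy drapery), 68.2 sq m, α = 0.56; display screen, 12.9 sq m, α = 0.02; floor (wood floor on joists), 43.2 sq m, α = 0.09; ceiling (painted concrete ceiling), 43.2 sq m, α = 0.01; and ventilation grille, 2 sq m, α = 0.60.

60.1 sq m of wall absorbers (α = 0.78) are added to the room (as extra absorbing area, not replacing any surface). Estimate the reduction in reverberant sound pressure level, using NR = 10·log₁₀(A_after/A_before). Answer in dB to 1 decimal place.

2.9 dB

Equivalent absorption area: A_before = 8.7·0.68 + 68.2·0.56 + 12.9·0.02 + 43.2·0.09 + 43.2·0.01 + 2·0.60 = 49.886 sq m.
Added absorption = 60.1 × 0.78 = 46.878 sabins.
New total A_after = 96.764 sabins.
NR = 10·log₁₀(96.764/49.886) = 2.9 dB.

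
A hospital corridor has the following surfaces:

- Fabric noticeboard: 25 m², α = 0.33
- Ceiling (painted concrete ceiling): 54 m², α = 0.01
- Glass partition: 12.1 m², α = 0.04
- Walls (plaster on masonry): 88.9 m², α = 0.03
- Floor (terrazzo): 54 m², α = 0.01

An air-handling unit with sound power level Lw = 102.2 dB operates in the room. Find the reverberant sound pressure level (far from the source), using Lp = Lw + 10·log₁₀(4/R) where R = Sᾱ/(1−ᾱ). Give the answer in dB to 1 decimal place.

97.0 dB

A = 12.481 sabins; S = 234.0 m².
ᾱ = 12.481/234.0 = 0.0533; R = Sᾱ/(1−ᾱ) = 12.481/(1−0.0533) = 13.184 m².
Lp = 102.2 + 10·log₁₀(4/13.184) = 102.2 + (-5.18) = 97.0 dB.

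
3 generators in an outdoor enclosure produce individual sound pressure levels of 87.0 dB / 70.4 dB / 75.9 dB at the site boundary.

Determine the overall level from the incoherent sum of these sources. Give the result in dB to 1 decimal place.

87.4 dB

Sum in the linear (power) domain: Σ 10^(Lᵢ/10) = 10^(87.0/10) + 10^(70.4/10) + 10^(75.9/10) = 5.511e+08.
Back to dB: 10·log₁₀ Σ = 87.4 dB.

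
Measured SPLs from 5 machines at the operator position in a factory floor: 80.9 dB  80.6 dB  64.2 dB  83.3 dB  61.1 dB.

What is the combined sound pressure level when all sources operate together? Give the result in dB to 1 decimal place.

Σ 10^(Lᵢ/10) = 4.556e+08.
L_total = 10·log₁₀(4.556e+08) = 86.6 dB.

86.6 dB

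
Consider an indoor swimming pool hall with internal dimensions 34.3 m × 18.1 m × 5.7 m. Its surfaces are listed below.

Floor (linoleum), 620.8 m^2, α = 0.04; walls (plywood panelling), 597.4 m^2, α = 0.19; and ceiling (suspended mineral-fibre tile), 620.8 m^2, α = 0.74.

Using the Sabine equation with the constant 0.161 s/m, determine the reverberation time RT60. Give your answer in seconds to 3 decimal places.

0.953 s

A = Σ Sᵢαᵢ = 620.8·0.04 + 597.4·0.19 + 620.8·0.74 = 597.730 sabins.
Room volume: 3538.731 m³.
Sabine: RT60 = 0.161 × 3538.731 / 597.730 = 0.953 s.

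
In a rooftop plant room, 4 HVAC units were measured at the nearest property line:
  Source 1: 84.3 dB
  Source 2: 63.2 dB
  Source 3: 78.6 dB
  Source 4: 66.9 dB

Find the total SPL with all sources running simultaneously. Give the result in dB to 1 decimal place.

Sum in the linear (power) domain: Σ 10^(Lᵢ/10) = 10^(84.3/10) + 10^(63.2/10) + 10^(78.6/10) + 10^(66.9/10) = 3.486e+08.
Combined level = 10 log₁₀(3.486e+08) = 85.4 dB.

85.4 dB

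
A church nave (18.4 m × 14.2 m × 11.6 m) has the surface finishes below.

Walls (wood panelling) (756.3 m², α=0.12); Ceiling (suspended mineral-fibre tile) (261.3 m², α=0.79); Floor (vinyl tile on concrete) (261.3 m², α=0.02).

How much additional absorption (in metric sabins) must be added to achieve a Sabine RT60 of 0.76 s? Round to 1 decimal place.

A₁ = Σ Sᵢαᵢ = 756.3*0.12 + 261.3*0.79 + 261.3*0.02 = 302.409 sabins.
Target A₂ = 0.161·3030.848/0.76 = 642.061 sabins (V = 3030.848 m³).
ΔA = A₂ − A₁ = 642.061 − 302.409 = 339.7 sabins.

339.7 sabins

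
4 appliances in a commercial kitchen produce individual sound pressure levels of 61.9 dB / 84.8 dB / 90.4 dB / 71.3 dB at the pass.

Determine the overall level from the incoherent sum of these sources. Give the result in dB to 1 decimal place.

Converting to relative power and adding: 10^(61.9/10) + 10^(84.8/10) + 10^(90.4/10) + 10^(71.3/10) = 1.414e+09.
Back to dB: 10·log₁₀ Σ = 91.5 dB.

91.5 dB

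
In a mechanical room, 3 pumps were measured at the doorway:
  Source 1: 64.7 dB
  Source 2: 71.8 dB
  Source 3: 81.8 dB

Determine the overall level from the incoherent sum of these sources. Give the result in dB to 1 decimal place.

82.3 dB

Σ 10^(Lᵢ/10) = 1.694e+08.
Combined level = 10 log₁₀(1.694e+08) = 82.3 dB.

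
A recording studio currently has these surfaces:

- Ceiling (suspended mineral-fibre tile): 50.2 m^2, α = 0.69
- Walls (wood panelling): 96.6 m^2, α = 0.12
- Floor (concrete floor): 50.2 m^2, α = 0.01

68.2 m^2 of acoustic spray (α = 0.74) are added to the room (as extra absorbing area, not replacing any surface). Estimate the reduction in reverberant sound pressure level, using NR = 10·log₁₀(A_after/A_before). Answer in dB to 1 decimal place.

3.2 dB

Summing Sᵢαᵢ: 34.638 + 11.592 + 0.502 → A_before = 46.732 sabins.
Treatment contributes 68.2·0.74 = 50.468 sabins.
A_after = 46.732 + 50.468 = 97.200 sabins.
Reduction = 10 log₁₀(A_after/A_before) = 10 log₁₀(2.0799) = 3.2 dB.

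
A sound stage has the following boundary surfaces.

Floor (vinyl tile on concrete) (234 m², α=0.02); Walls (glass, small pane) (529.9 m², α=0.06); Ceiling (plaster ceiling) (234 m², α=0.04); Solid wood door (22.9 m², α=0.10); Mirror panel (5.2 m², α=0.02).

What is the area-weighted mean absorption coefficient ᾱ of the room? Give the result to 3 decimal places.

S = Σ Sᵢ = 234 + 529.9 + 234 + 22.9 + 5.2 = 1026.0 m².
Weighted sum Σ Sα = 48.228.
ᾱ = A/S = 0.047.

0.047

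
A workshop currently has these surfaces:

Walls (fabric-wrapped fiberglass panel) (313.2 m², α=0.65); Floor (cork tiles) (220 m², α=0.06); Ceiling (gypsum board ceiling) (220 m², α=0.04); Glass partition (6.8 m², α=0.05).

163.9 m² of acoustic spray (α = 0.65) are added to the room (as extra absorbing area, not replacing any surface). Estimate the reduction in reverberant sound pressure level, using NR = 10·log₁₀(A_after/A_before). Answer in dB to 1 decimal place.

1.7 dB

Equivalent absorption area: A_before = 313.2×0.65 + 220×0.06 + 220×0.04 + 6.8×0.05 = 225.920 m².
Treatment contributes 163.9·0.65 = 106.535 sabins.
New total A_after = 332.455 sabins.
NR = 10·log₁₀(332.455/225.920) = 1.7 dB.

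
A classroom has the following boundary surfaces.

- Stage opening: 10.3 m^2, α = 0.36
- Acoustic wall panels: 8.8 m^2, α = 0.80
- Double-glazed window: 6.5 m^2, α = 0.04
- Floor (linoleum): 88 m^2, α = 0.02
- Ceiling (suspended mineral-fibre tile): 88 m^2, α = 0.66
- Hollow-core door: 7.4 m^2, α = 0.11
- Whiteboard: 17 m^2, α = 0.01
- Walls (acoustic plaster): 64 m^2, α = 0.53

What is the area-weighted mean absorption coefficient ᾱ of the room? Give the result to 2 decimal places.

0.36

Total surface area S = 290.0 m^2.
A = 10.3*0.36 + 8.8*0.80 + 6.5*0.04 + 88*0.02 + 88*0.66 + 7.4*0.11 + 17*0.01 + 64*0.53 = 105.752 sabins.
ᾱ = 105.752 / 290.0 = 0.36.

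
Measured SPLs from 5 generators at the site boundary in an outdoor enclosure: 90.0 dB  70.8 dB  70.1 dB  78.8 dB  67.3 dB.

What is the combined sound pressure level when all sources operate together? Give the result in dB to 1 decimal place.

Sum in the linear (power) domain: Σ 10^(Lᵢ/10) = 10^(90.0/10) + 10^(70.8/10) + 10^(70.1/10) + 10^(78.8/10) + 10^(67.3/10) = 1.103e+09.
Combined level = 10 log₁₀(1.103e+09) = 90.4 dB.

90.4 dB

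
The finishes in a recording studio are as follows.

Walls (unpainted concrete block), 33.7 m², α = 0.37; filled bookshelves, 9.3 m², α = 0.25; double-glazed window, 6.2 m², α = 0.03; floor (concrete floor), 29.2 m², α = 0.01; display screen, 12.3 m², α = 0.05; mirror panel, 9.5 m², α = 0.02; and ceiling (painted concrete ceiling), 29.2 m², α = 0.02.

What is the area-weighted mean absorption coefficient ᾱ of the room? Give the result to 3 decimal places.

0.129

S = Σ Sᵢ = 33.7 + 9.3 + 6.2 + 29.2 + 12.3 + 9.5 + 29.2 = 129.4 m².
A = 33.7×0.37 + 9.3×0.25 + 6.2×0.03 + 29.2×0.01 + 12.3×0.05 + 9.5×0.02 + 29.2×0.02 = 16.661 sabins.
ᾱ = A/S = 0.129.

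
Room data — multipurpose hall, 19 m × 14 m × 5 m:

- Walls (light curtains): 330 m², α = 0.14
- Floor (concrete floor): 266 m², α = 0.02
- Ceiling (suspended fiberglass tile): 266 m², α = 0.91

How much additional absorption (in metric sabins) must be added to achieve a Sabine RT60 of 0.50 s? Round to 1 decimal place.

A₁ = Σ Sᵢαᵢ = 330·0.14 + 266·0.02 + 266·0.91 = 293.580 sabins.
For T = 0.50 s, need A₂ = 0.161·V/T = 0.161·1330/0.50 = 428.260 sabins.
Additional absorption ΔA = 428.260 − 293.580 = 134.7 sabins.

134.7 sabins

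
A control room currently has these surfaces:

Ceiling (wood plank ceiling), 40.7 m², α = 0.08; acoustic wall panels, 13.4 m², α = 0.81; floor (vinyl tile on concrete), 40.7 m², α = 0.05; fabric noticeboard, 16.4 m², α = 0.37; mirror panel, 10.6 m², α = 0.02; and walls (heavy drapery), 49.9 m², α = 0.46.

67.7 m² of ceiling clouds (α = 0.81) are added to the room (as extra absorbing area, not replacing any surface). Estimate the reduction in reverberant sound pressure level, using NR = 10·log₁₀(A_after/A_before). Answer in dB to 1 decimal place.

3.4 dB

Summing Sᵢαᵢ: 3.256 + 10.854 + 2.035 + 6.068 + 0.212 + 22.954 → A_before = 45.379 sabins.
Treatment contributes 67.7·0.81 = 54.837 sabins.
A_after = 45.379 + 54.837 = 100.216 sabins.
Reduction = 10 log₁₀(A_after/A_before) = 10 log₁₀(2.2084) = 3.4 dB.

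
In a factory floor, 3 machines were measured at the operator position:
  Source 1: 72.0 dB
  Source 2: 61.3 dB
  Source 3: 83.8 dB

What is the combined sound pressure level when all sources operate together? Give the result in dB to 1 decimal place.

84.1 dB

Converting to relative power and adding: 10^(72.0/10) + 10^(61.3/10) + 10^(83.8/10) = 2.571e+08.
L_total = 10·log₁₀(2.571e+08) = 84.1 dB.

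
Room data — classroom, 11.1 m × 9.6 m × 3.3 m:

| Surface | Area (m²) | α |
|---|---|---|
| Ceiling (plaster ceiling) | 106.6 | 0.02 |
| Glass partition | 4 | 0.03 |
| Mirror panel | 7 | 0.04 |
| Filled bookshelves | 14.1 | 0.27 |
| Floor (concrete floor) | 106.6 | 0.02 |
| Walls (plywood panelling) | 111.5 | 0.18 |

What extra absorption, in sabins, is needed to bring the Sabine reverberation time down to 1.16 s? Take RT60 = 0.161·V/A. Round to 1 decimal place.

Equivalent absorption area: A₁ = 106.6·0.02 + 4·0.03 + 7·0.04 + 14.1·0.27 + 106.6·0.02 + 111.5·0.18 = 28.541 m².
For T = 1.16 s, need A₂ = 0.161·V/T = 0.161·351.648/1.16 = 48.806 sabins.
Shortfall: 48.806 − 28.541 = 20.3 sabins.

20.3 sabins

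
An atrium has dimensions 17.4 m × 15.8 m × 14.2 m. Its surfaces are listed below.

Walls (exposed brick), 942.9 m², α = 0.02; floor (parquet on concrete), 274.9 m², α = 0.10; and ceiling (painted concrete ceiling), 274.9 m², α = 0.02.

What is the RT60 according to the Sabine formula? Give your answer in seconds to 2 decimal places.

12.12 sec

Total absorption A = 942.9×0.02 + 274.9×0.10 + 274.9×0.02
  = 18.858 + 27.490 + 5.498 = 51.846 m² sabins.
Volume V = 17.4 × 15.8 × 14.2 = 3903.864 m³.
T = 0.161 V/A = 0.161·3903.864/51.846 = 12.12 s.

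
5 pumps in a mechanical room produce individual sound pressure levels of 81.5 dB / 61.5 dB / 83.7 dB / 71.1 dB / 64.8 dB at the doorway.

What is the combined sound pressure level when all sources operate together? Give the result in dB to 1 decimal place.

Sum in the linear (power) domain: Σ 10^(Lᵢ/10) = 10^(81.5/10) + 10^(61.5/10) + 10^(83.7/10) + 10^(71.1/10) + 10^(64.8/10) = 3.93e+08.
Back to dB: 10·log₁₀ Σ = 85.9 dB.

85.9 dB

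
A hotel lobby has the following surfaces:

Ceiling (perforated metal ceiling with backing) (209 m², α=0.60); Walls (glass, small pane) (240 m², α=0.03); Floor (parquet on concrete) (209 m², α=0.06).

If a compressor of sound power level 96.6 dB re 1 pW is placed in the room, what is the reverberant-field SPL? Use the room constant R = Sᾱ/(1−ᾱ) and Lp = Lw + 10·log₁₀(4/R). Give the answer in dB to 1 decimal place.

A = 145.140 sabins; S = 658.0 m².
ᾱ = 0.2206, so room constant R = A/(1−ᾱ) = 186.220 m².
Lp = 96.6 + 10·log₁₀(4/186.220) = 96.6 + (-16.68) = 79.9 dB.

79.9 dB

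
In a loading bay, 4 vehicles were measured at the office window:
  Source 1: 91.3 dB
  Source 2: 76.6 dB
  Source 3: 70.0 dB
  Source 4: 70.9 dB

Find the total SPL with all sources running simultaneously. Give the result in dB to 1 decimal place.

Converting to relative power and adding: 10^(91.3/10) + 10^(76.6/10) + 10^(70.0/10) + 10^(70.9/10) = 1.417e+09.
Combined level = 10 log₁₀(1.417e+09) = 91.5 dB.

91.5 dB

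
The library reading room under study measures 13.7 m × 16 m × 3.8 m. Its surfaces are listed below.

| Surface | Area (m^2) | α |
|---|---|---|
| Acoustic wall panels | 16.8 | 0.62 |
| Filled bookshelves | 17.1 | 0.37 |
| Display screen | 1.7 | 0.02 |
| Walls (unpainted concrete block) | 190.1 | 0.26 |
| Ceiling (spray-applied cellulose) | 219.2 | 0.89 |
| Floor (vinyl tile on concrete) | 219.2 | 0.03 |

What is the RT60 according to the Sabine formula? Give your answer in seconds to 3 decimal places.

0.501 seconds

A = Σ Sᵢαᵢ = 16.8·0.62 + 17.1·0.37 + 1.7·0.02 + 190.1·0.26 + 219.2·0.89 + 219.2·0.03 = 267.867 sabins.
Room volume: 832.96 m³.
RT60 = 0.161 · V / A = 0.161 × 832.96 / 267.867 = 0.501 s.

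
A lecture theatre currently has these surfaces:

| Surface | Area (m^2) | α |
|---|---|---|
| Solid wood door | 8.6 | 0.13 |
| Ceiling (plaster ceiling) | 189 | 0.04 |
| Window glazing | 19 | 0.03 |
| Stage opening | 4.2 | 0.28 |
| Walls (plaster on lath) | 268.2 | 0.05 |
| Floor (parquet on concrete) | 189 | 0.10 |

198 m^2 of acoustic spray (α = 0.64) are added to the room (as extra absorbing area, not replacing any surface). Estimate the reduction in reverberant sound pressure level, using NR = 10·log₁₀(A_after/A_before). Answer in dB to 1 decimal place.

Summing Sᵢαᵢ: 1.118 + 7.560 + 0.570 + 1.176 + 13.410 + 18.900 → A_before = 42.734 sabins.
Treatment contributes 198·0.64 = 126.720 sabins.
New total A_after = 169.454 sabins.
NR = 10·log₁₀(169.454/42.734) = 6.0 dB.

6.0 dB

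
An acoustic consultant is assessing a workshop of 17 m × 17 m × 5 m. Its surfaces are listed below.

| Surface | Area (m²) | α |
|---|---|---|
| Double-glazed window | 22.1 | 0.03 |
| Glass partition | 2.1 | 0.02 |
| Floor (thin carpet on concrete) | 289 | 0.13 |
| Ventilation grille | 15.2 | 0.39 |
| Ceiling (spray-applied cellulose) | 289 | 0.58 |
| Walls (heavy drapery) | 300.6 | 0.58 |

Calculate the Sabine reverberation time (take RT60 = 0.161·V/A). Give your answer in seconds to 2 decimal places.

A = Σ Sᵢαᵢ = 22.1*0.03 + 2.1*0.02 + 289*0.13 + 15.2*0.39 + 289*0.58 + 300.6*0.58 = 386.171 sabins.
V = 17·17·5 = 1445 m³.
RT60 = 0.161 · V / A = 0.161 × 1445 / 386.171 = 0.60 s.

0.60 seconds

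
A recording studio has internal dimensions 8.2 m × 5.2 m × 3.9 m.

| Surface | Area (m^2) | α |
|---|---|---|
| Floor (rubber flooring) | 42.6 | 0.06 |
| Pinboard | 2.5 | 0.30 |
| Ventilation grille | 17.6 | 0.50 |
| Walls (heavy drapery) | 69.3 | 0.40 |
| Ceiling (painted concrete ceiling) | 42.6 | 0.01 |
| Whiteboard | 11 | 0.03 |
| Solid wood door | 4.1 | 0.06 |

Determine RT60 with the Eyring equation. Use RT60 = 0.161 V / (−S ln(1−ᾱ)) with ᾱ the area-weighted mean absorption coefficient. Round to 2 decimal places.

0.58 s

Total surface area S = 42.6 + 2.5 + 17.6 + 69.3 + 42.6 + 11 + 4.1 = 189.7 m^2.
Absorption A = 42.6·0.06 + 2.5·0.30 + 17.6·0.50 + 69.3·0.40 + 42.6·0.01 + 11·0.03 + 4.1·0.06 = 40.828 sabins.
ᾱ = 40.828 / 189.7 = 0.2152.
Eyring denominator: −S ln(1−ᾱ) = 45.969.
V = 8.2 × 5.2 × 3.9 = 166.296 m³.
RT60 = 0.161 × 166.296 / 45.969 = 0.58 s.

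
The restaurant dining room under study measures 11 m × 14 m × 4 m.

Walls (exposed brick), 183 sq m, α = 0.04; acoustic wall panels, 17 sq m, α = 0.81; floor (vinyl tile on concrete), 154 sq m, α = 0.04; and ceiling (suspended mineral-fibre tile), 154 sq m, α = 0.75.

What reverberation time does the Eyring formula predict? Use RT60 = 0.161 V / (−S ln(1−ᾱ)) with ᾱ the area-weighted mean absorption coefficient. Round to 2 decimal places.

0.59 seconds

S = Σ Sᵢ = 508.0 sq m.
Σ(Sᵢαᵢ) = 183·0.04 + 17·0.81 + 154·0.04 + 154·0.75 = 142.750.
Mean coefficient ᾱ = A/S = 0.2810.
−S·ln(1−ᾱ) = −508.0 × ln(1 − 0.2810) = 167.586.
V = 11 × 14 × 4 = 616 m³.
RT60 = 0.161 × 616 / 167.586 = 0.59 s.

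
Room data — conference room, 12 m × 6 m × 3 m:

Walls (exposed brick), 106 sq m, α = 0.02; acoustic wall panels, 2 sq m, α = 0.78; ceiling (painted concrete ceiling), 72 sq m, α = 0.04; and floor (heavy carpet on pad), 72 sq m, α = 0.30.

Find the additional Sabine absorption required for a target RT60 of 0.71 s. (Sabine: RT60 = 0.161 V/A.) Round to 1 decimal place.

20.8 sabins

Equivalent absorption area: A₁ = 106*0.02 + 2*0.78 + 72*0.04 + 72*0.30 = 28.160 sq m.
For T = 0.71 s, need A₂ = 0.161·V/T = 0.161·216/0.71 = 48.980 sabins.
Additional absorption ΔA = 48.980 − 28.160 = 20.8 sabins.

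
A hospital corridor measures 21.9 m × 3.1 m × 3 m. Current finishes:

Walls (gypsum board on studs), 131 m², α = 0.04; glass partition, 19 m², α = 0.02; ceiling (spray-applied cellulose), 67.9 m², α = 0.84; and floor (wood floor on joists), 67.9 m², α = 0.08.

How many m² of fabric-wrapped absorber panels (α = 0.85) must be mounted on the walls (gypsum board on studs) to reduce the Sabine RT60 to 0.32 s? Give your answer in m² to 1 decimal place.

A₁ = Σ Sᵢαᵢ = 131*0.04 + 19*0.02 + 67.9*0.84 + 67.9*0.08 = 68.088 sabins.
V = 203.67 m³. Target absorption A₂ = 0.161 × 203.67 / 0.32 = 102.471 sabins.
Absorption to add: 102.471 − 68.088 = 34.383 sabins.
Each m² of panel replacing the walls (gypsum board on studs) adds (0.85 − 0.04) = 0.81 sabins.
Area = ΔA/Δα = 34.383/0.81 = 42.4 m².

42.4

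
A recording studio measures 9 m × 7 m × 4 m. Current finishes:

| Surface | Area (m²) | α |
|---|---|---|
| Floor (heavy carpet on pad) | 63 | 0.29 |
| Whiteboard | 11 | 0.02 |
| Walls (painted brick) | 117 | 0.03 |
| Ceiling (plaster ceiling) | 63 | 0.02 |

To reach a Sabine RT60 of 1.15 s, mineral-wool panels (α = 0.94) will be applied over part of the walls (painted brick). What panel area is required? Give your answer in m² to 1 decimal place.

A₁ = Σ Sᵢαᵢ = 63·0.29 + 11·0.02 + 117·0.03 + 63·0.02 = 23.260 sabins.
V = 252 m³. Target absorption A₂ = 0.161 × 252 / 1.15 = 35.280 sabins.
ΔA needed = 35.280 − 23.260 = 12.020 sabins.
Each m² of panel replacing the walls (painted brick) adds (0.94 − 0.03) = 0.91 sabins.
Panel area = 12.020 / 0.91 = 13.2 m².

13.2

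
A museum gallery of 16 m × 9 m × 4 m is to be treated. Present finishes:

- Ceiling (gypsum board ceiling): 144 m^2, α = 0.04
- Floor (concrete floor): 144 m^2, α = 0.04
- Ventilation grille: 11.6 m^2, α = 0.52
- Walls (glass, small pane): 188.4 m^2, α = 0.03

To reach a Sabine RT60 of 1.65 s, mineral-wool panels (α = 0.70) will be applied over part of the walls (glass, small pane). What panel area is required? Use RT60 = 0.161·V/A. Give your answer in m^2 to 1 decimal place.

A₁ = Σ Sᵢαᵢ = 144*0.04 + 144*0.04 + 11.6*0.52 + 188.4*0.03 = 23.204 sabins.
V = 576 m³. Target absorption A₂ = 0.161 × 576 / 1.65 = 56.204 sabins.
ΔA needed = 56.204 − 23.204 = 33.000 sabins.
Each m^2 of panel replacing the walls (glass, small pane) adds (0.70 − 0.03) = 0.67 sabins.
Panel area = 33.000 / 0.67 = 49.3 m^2.

49.3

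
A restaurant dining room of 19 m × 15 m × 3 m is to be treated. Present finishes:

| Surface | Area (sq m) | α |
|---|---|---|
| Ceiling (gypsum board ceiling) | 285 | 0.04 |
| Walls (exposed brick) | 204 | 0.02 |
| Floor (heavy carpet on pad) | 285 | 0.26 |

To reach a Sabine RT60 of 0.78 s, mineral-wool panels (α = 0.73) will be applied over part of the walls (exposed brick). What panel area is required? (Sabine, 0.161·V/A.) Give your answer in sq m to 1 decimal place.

Equivalent absorption area: A₁ = 285*0.04 + 204*0.02 + 285*0.26 = 89.580 sq m.
V = 855 m³. Target absorption A₂ = 0.161 × 855 / 0.78 = 176.481 sabins.
Absorption to add: 176.481 − 89.580 = 86.901 sabins.
Each sq m of panel replacing the walls (exposed brick) adds (0.73 − 0.02) = 0.71 sabins.
Area = ΔA/Δα = 86.901/0.71 = 122.4 sq m.

122.4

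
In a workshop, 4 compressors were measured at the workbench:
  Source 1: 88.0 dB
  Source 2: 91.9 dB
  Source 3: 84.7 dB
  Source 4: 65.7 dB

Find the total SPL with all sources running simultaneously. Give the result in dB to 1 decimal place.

93.9 dB

Σ 10^(Lᵢ/10) = 2.479e+09.
Combined level = 10 log₁₀(2.479e+09) = 93.9 dB.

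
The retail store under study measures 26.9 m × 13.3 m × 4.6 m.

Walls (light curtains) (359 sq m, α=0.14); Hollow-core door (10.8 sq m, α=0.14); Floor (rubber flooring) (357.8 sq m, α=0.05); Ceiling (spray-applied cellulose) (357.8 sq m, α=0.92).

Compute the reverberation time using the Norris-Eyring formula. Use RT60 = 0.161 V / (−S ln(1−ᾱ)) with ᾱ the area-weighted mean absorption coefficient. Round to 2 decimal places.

S = Σ Sᵢ = 1085.4 sq m.
Absorption A = 359·0.14 + 10.8·0.14 + 357.8·0.05 + 357.8·0.92 = 398.838 sabins.
ᾱ = 398.838 / 1085.4 = 0.3675.
−S·ln(1−ᾱ) = −1085.4 × ln(1 − 0.3675) = 497.195.
V = 26.9 × 13.3 × 4.6 = 1645.742 m³.
RT60 = 0.161 × 1645.742 / 497.195 = 0.53 s.

0.53 s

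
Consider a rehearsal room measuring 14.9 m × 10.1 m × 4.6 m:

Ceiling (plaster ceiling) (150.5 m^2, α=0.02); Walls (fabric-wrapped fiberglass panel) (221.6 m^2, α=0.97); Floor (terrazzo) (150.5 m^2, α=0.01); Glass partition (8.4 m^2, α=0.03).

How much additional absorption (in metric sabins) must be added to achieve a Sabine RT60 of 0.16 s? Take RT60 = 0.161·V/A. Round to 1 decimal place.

Summing Sᵢαᵢ: 3.010 + 214.952 + 1.505 + 0.252 → A₁ = 219.719 sabins.
For T = 0.16 s, need A₂ = 0.161·V/T = 0.161·692.254/0.16 = 696.581 sabins.
Additional absorption ΔA = 696.581 − 219.719 = 476.9 sabins.

476.9 sabins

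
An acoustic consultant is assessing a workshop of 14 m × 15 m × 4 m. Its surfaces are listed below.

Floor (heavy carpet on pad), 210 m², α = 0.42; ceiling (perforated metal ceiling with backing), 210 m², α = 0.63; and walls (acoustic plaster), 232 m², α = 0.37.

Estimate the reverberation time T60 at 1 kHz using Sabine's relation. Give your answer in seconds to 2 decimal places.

Summing Sᵢαᵢ: 88.200 + 132.300 + 85.840 → A = 306.340 sabins.
Room volume: 840 m³.
Sabine: RT60 = 0.161 × 840 / 306.340 = 0.44 s.

0.44 s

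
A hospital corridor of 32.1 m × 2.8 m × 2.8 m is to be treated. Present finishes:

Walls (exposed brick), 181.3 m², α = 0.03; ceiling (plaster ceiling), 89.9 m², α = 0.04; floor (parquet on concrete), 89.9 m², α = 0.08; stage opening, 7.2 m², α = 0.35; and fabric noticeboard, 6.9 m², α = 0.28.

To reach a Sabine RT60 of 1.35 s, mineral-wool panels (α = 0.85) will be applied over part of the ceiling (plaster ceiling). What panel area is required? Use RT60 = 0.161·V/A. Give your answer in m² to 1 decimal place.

Total absorption A₁ = 181.3*0.03 + 89.9*0.04 + 89.9*0.08 + 7.2*0.35 + 6.9*0.28
  = 5.439 + 3.596 + 7.192 + 2.520 + 1.932 = 20.679 m² sabins.
V = 251.664 m³. Target absorption A₂ = 0.161 × 251.664 / 1.35 = 30.013 sabins.
Absorption to add: 30.013 − 20.679 = 9.334 sabins.
Net gain per m²: Δα = 0.85 − 0.04 = 0.81.
Area = ΔA/Δα = 9.334/0.81 = 11.5 m².

11.5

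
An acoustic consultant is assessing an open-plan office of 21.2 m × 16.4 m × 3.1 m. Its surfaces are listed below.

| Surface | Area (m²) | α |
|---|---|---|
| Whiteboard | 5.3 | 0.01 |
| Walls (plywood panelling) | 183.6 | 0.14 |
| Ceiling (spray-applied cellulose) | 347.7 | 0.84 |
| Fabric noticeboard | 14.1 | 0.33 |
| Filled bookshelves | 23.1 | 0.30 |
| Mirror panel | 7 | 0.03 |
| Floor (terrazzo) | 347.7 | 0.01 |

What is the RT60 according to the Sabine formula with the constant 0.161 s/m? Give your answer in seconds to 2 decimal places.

0.52 sec

Equivalent absorption area: A = 5.3*0.01 + 183.6*0.14 + 347.7*0.84 + 14.1*0.33 + 23.1*0.30 + 7*0.03 + 347.7*0.01 = 333.095 m².
V = 21.2·16.4·3.1 = 1077.808 m³.
T = 0.161 V/A = 0.161·1077.808/333.095 = 0.52 s.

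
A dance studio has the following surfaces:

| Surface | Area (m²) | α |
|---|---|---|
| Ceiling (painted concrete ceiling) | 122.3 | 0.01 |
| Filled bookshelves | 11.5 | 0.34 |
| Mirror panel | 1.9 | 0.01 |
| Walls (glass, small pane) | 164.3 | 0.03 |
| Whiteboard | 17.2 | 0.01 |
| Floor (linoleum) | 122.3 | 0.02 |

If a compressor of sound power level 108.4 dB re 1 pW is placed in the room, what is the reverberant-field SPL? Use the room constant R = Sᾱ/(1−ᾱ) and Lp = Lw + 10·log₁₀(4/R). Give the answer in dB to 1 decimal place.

103.3 dB

A = 12.699 sabins; S = 439.5 m².
ᾱ = 12.699/439.5 = 0.0289; R = Sᾱ/(1−ᾱ) = 12.699/(1−0.0289) = 13.077 m².
Lp = 108.4 + 10·log₁₀(4/13.077) = 108.4 + (-5.14) = 103.3 dB.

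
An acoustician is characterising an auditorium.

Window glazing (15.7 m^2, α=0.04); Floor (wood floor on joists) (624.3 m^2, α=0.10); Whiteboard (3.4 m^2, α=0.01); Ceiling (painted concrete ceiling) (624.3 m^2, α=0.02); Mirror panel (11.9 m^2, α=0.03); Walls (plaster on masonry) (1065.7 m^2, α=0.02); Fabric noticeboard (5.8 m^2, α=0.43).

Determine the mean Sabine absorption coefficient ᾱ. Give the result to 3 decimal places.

0.042

S = Σ Sᵢ = 15.7 + 624.3 + 3.4 + 624.3 + 11.9 + 1065.7 + 5.8 = 2351.1 m^2.
A = 15.7·0.04 + 624.3·0.10 + 3.4·0.01 + 624.3·0.02 + 11.9·0.03 + 1065.7·0.02 + 5.8·0.43 = 99.743 sabins.
ᾱ = 99.743 / 2351.1 = 0.042.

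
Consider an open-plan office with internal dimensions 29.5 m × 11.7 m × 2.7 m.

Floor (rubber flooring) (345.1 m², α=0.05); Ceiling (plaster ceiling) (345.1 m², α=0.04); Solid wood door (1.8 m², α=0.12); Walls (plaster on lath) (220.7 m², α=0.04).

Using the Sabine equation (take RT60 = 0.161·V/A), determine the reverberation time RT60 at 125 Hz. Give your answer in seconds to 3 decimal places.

3.741 seconds

Total absorption A = 345.1*0.05 + 345.1*0.04 + 1.8*0.12 + 220.7*0.04
  = 17.255 + 13.804 + 0.216 + 8.828 = 40.103 m² sabins.
Volume V = 29.5 × 11.7 × 2.7 = 931.905 m³.
Sabine: RT60 = 0.161 × 931.905 / 40.103 = 3.741 s.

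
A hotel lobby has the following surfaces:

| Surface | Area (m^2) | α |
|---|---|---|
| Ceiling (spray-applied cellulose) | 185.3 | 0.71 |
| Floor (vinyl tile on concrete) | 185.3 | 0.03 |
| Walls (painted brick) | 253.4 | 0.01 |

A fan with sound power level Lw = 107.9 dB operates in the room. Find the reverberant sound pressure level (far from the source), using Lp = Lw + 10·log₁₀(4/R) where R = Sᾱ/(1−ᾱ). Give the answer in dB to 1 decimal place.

A = 139.656 sabins; S = 624.0 m^2.
ᾱ = 139.656/624.0 = 0.2238; R = Sᾱ/(1−ᾱ) = 139.656/(1−0.2238) = 179.923 m^2.
Lp = 107.9 + 10·log₁₀(4/179.923) = 107.9 + (-16.53) = 91.4 dB.

91.4 dB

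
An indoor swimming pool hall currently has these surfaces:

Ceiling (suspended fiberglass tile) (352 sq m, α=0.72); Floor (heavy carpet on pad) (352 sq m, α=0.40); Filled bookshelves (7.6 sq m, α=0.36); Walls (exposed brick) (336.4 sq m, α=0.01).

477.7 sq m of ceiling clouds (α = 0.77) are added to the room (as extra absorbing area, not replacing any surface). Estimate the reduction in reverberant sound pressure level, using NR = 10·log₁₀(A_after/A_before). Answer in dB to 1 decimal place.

Summing Sᵢαᵢ: 253.440 + 140.800 + 2.736 + 3.364 → A_before = 400.340 sabins.
Treatment contributes 477.7·0.77 = 367.829 sabins.
A_after = 400.340 + 367.829 = 768.169 sabins.
NR = 10·log₁₀(768.169/400.340) = 2.8 dB.

2.8 dB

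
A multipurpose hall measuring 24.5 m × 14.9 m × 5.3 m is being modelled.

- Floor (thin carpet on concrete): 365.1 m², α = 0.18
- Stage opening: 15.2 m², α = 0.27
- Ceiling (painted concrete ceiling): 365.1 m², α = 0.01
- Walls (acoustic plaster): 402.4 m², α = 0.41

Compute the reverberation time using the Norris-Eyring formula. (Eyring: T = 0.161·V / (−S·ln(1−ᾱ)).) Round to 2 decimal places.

Total surface area S = 365.1 + 15.2 + 365.1 + 402.4 = 1147.8 m².
Σ(Sᵢαᵢ) = 365.1×0.18 + 15.2×0.27 + 365.1×0.01 + 402.4×0.41 = 238.457.
ᾱ = 238.457 / 1147.8 = 0.2078.
−S·ln(1−ᾱ) = −1147.8 × ln(1 − 0.2078) = 267.370.
V = 24.5 × 14.9 × 5.3 = 1934.765 m³.
T = 0.161·V/[−S·ln(1−ᾱ)] = 0.161·1934.765/267.370 = 1.17 s.

1.17 sec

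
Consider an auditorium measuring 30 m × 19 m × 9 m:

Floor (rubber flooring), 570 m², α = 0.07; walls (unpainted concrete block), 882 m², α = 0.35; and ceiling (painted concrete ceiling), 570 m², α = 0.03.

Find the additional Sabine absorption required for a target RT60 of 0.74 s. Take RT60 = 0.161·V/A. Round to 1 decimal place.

A₁ = Σ Sᵢαᵢ = 570·0.07 + 882·0.35 + 570·0.03 = 365.700 sabins.
V = 5130 m³. Required absorption A₂ = 0.161 × 5130 / 0.74 = 1116.122 sabins.
ΔA = A₂ − A₁ = 1116.122 − 365.700 = 750.4 sabins.

750.4 sabins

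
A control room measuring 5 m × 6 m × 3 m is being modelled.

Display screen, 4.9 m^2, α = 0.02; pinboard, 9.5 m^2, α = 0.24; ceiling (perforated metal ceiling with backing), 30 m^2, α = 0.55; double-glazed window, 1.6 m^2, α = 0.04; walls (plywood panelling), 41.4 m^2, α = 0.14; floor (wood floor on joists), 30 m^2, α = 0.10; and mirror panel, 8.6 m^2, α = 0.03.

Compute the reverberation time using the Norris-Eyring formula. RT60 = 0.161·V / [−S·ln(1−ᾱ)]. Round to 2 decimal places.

S = Σ Sᵢ = 126.0 m^2.
Σ(Sᵢαᵢ) = 4.9×0.02 + 9.5×0.24 + 30×0.55 + 1.6×0.04 + 41.4×0.14 + 30×0.10 + 8.6×0.03 = 27.996.
ᾱ = 27.996 / 126.0 = 0.2222.
−S·ln(1−ᾱ) = −126.0 × ln(1 − 0.2222) = 31.662.
V = 5 × 6 × 3 = 90 m³.
T = 0.161·V/[−S·ln(1−ᾱ)] = 0.161·90/31.662 = 0.46 s.

0.46 sec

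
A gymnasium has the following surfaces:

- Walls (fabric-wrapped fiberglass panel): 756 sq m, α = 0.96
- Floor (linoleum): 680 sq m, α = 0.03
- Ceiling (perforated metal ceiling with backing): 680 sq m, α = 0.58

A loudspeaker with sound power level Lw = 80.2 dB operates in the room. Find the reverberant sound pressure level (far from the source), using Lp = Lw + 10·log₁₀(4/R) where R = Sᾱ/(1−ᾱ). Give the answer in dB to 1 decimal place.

Σ(Sᵢαᵢ) = 756×0.96 + 680×0.03 + 680×0.58 = 1140.560; total area S = 2116.0 sq m.
ᾱ = 1140.560/2116.0 = 0.5390; R = Sᾱ/(1−ᾱ) = 1140.560/(1−0.5390) = 2474.100 sq m.
Lp = Lw + 10 log₁₀(4/R) = 80.2 -27.91 = 52.3 dB.

52.3 dB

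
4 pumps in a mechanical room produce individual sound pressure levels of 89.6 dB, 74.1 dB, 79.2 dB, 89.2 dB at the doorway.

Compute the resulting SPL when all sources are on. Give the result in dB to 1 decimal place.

92.7 dB

Converting to relative power and adding: 10^(89.6/10) + 10^(74.1/10) + 10^(79.2/10) + 10^(89.2/10) = 1.853e+09.
Combined level = 10 log₁₀(1.853e+09) = 92.7 dB.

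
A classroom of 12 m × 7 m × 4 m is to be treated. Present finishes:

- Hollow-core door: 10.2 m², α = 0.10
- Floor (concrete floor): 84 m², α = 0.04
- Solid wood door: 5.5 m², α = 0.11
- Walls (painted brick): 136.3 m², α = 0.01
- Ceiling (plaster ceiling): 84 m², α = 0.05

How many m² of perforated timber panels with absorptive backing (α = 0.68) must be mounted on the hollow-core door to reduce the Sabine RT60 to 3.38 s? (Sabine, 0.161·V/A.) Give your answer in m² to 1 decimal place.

9.4

Equivalent absorption area: A₁ = 10.2*0.10 + 84*0.04 + 5.5*0.11 + 136.3*0.01 + 84*0.05 = 10.548 m².
Required A₂ = 0.161·336/3.38 = 16.005 sabins.
ΔA needed = 16.005 − 10.548 = 5.457 sabins.
Net gain per m²: Δα = 0.68 − 0.10 = 0.58.
Area = ΔA/Δα = 5.457/0.58 = 9.4 m².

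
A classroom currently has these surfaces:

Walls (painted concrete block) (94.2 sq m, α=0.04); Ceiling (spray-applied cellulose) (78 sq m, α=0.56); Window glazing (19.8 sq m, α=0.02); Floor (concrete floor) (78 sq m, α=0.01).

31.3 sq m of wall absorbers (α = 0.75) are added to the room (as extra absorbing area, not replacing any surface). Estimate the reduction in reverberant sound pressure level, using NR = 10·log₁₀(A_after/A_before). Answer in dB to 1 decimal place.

Summing Sᵢαᵢ: 3.768 + 43.680 + 0.396 + 0.780 → A_before = 48.624 sabins.
Added absorption = 31.3 × 0.75 = 23.475 sabins.
A_after = 48.624 + 23.475 = 72.099 sabins.
NR = 10·log₁₀(72.099/48.624) = 1.7 dB.

1.7 dB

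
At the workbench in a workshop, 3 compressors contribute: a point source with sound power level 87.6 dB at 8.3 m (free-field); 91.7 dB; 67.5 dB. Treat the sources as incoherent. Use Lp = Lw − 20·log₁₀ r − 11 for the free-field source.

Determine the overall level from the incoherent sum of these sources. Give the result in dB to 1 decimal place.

Source at 8.3 m: Lp = 87.6 − 20·log₁₀(8.3) − 11 = 58.2 dB.
Σ 10^(Lᵢ/10) = 1.485e+09.
Back to dB: 10·log₁₀ Σ = 91.7 dB.

91.7 dB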